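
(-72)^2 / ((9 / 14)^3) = 175616 / 9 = 19512.89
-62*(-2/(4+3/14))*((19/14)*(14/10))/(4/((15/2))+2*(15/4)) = 98952/14219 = 6.96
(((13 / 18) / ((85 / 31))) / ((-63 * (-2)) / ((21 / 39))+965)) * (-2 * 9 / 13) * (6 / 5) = -186 / 509575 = -0.00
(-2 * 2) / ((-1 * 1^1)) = 4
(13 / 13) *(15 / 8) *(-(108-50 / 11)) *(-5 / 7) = 42675 / 308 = 138.56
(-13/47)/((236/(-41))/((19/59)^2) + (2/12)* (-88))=577239/146442224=0.00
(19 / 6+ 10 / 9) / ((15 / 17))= 1309 / 270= 4.85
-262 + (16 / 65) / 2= -17022 / 65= -261.88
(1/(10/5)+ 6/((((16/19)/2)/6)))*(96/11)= 8256/11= 750.55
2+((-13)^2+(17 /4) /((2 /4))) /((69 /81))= 9677 /46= 210.37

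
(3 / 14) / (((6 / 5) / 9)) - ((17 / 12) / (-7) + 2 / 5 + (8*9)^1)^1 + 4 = -6992 / 105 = -66.59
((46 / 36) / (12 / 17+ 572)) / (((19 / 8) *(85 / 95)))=23 / 21906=0.00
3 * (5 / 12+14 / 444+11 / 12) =303 / 74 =4.09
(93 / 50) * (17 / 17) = 93 / 50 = 1.86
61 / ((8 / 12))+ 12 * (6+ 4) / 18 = 589 / 6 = 98.17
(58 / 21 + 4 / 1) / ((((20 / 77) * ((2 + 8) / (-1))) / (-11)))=8591 / 300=28.64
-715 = -715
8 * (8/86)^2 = 128/1849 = 0.07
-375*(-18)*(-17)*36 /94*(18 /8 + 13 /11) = -77972625 /517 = -150817.46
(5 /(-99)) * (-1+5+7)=-5 /9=-0.56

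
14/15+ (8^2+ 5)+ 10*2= 1349/15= 89.93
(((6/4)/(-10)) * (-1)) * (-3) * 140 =-63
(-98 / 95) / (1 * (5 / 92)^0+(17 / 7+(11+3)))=-343 / 5795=-0.06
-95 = -95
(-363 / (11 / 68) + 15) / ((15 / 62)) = -46066 / 5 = -9213.20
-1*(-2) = 2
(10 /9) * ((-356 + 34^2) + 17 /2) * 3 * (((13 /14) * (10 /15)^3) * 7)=140140 /27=5190.37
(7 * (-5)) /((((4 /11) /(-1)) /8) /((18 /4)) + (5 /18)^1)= -6930 /53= -130.75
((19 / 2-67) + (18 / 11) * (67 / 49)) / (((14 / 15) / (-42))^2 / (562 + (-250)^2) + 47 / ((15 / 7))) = -3803752432575 / 1509684416009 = -2.52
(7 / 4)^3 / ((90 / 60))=343 / 96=3.57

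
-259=-259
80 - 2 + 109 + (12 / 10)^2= 4711 / 25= 188.44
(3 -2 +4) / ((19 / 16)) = 80 / 19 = 4.21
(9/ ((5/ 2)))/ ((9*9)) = 2/ 45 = 0.04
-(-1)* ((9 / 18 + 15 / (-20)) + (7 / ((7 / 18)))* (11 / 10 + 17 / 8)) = 289 / 5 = 57.80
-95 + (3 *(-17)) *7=-452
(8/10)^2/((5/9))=144/125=1.15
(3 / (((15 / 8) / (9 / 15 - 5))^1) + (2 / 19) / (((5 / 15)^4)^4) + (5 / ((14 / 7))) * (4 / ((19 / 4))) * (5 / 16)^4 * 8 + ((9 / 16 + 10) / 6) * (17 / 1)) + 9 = 6612023109607 / 1459200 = 4531265.84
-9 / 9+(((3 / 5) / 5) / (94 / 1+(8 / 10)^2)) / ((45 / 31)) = -35459 / 35490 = -1.00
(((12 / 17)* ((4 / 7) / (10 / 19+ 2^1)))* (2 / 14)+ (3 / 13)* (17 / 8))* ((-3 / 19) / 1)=-133377 / 1646008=-0.08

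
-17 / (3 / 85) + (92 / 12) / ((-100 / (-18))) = -72043 / 150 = -480.29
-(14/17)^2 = -0.68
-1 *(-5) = 5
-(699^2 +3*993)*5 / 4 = -614475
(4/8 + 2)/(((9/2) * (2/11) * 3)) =55/54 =1.02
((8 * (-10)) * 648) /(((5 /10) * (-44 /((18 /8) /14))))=29160 /77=378.70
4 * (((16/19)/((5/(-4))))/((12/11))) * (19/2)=-352/15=-23.47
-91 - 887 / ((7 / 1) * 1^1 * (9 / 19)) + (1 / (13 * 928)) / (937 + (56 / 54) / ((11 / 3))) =-25283460067427 / 70524129312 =-358.51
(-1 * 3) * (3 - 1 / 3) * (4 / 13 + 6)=-656 / 13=-50.46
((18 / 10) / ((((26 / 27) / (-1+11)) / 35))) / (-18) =-945 / 26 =-36.35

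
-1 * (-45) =45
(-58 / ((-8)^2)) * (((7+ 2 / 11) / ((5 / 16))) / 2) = -2291 / 220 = -10.41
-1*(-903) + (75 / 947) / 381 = 108602932 / 120269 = 903.00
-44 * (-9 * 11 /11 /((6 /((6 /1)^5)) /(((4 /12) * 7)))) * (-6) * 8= -57480192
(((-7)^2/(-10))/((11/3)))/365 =-147/40150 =-0.00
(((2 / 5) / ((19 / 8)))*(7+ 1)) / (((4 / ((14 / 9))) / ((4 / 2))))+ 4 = 4316 / 855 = 5.05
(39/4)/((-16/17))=-663/64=-10.36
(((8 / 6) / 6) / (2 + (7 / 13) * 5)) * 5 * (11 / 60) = 0.04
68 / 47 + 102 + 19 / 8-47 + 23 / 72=100067 / 1692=59.14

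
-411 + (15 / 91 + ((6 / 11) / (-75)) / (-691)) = -7104274468 / 17292275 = -410.84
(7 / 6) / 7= 1 / 6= 0.17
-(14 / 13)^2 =-1.16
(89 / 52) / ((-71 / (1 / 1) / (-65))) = 445 / 284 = 1.57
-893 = -893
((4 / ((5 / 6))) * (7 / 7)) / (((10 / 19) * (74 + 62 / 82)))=0.12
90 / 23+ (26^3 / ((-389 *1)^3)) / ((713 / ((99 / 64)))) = 1313841338577 / 335759508776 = 3.91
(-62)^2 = 3844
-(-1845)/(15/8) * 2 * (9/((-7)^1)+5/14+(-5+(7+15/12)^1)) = 31980/7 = 4568.57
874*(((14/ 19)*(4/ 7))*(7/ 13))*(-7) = -1387.08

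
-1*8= -8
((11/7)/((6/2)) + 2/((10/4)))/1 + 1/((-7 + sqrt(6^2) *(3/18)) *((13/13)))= 81/70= 1.16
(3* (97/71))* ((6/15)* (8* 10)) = 9312/71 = 131.15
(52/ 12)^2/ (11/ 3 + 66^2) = 169/ 39237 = 0.00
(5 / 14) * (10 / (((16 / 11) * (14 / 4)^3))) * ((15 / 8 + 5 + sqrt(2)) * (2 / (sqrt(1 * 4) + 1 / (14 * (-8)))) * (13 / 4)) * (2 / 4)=7150 * sqrt(2) / 76489 + 196625 / 305956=0.77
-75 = -75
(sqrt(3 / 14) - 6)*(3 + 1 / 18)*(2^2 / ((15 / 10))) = -440 / 9 + 110*sqrt(42) / 189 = -45.12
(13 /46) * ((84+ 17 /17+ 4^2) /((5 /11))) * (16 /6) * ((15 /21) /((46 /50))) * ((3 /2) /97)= 722150 /359191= 2.01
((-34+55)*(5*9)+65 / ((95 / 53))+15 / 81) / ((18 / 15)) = 2517415 / 3078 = 817.87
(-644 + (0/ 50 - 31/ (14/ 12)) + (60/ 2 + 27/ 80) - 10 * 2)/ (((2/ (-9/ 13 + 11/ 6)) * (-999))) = 32906059/ 87272640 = 0.38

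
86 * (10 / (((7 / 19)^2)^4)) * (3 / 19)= 2306189086620 / 5764801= 400046.61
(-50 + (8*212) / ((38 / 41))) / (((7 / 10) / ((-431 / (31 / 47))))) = -6850512260 / 4123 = -1661535.84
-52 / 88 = -13 / 22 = -0.59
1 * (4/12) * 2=2/3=0.67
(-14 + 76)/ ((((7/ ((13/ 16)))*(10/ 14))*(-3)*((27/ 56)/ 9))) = -2821/ 45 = -62.69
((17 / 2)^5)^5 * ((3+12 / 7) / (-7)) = -190430704607497278505005809704881 / 1644167168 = -115821984718951204908749.20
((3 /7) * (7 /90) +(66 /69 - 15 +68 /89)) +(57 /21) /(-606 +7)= -3411933289 /257492130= -13.25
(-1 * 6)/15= -2/5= -0.40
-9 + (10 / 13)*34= 17.15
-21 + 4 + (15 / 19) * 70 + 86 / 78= 29170 / 741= 39.37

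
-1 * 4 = -4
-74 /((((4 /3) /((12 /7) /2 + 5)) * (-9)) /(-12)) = -3034 /7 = -433.43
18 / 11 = 1.64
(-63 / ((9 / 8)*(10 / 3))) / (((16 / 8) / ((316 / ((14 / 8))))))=-7584 / 5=-1516.80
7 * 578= 4046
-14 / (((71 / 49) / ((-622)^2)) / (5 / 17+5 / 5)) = -5838853328 / 1207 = -4837492.40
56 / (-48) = -7 / 6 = -1.17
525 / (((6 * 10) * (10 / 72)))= 63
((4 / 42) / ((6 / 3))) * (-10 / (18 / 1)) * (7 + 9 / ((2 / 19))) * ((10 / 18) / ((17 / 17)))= -1.36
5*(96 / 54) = 80 / 9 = 8.89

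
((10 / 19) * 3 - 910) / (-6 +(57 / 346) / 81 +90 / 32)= 1289943360 / 4523311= 285.18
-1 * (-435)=435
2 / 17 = 0.12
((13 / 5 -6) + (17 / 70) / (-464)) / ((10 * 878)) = -110449 / 285174400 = -0.00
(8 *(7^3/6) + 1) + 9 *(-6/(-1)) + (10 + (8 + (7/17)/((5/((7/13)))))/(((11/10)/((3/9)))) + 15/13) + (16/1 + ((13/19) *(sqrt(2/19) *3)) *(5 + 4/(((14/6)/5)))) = 195 *sqrt(38)/133 + 3952258/7293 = 550.96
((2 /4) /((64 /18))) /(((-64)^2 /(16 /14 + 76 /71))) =2475 /32571392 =0.00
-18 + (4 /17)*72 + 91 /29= 1025 /493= 2.08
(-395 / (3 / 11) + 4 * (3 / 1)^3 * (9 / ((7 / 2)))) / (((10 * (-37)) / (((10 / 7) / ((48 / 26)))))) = 319579 / 130536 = 2.45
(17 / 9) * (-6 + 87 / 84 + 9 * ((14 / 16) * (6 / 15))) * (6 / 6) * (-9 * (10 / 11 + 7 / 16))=511683 / 12320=41.53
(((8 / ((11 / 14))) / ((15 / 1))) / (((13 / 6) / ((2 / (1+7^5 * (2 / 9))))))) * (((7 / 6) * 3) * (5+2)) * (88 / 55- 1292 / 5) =-126838656 / 120202225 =-1.06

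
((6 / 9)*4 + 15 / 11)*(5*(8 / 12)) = 1330 / 99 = 13.43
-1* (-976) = 976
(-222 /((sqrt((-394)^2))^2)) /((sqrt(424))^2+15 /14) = -777 /230952359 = -0.00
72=72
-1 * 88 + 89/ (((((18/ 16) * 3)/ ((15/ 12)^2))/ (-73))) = -3095.87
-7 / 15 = -0.47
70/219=0.32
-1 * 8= -8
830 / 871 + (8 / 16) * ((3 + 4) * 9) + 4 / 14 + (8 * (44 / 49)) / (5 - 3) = 3101097 / 85358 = 36.33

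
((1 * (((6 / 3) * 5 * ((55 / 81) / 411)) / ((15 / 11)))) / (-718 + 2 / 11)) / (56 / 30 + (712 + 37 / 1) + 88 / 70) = -33275 / 1482806840652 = -0.00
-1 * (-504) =504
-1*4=-4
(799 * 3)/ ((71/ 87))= 208539/ 71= 2937.17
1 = 1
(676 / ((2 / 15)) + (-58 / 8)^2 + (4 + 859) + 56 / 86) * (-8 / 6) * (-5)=39908.09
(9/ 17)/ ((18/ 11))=11/ 34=0.32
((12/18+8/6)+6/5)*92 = 1472/5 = 294.40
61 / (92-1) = 61 / 91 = 0.67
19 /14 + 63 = 64.36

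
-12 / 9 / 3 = -4 / 9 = -0.44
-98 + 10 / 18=-97.44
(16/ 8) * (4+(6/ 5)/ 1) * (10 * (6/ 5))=124.80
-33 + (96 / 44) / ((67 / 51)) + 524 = 363091 / 737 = 492.66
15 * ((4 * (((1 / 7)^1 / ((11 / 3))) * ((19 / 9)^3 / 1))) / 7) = 3.14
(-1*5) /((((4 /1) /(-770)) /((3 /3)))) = 1925 /2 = 962.50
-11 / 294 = -0.04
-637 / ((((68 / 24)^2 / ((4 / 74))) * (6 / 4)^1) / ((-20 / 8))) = 7.15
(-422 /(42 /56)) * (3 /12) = -422 /3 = -140.67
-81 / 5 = -16.20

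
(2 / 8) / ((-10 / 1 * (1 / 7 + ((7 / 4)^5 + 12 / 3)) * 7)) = -0.00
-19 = -19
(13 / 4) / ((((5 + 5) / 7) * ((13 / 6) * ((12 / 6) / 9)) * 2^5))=189 / 1280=0.15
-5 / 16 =-0.31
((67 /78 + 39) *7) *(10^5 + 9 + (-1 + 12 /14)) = 362748793 /13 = 27903753.31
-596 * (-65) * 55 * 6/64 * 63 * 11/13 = 85187025/8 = 10648378.12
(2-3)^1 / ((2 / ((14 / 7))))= -1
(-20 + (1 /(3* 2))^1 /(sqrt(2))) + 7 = -13 + sqrt(2) /12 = -12.88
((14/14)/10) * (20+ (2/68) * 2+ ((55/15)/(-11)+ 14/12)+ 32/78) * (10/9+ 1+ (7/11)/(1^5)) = 5.85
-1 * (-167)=167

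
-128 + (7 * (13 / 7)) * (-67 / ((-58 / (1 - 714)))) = -628447 / 58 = -10835.29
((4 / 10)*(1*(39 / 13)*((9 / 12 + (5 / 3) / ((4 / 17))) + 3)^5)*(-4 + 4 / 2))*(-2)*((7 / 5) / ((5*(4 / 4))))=64976275 / 324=200544.06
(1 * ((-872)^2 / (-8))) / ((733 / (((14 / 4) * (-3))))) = 998004 / 733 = 1361.53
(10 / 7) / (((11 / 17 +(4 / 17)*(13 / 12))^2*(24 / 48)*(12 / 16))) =17340 / 3703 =4.68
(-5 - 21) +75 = 49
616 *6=3696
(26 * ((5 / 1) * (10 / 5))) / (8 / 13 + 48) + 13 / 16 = 6.16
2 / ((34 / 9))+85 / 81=2174 / 1377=1.58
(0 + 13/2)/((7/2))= 13/7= 1.86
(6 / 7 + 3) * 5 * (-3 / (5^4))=-81 / 875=-0.09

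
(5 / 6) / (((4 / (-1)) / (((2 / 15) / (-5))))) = 1 / 180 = 0.01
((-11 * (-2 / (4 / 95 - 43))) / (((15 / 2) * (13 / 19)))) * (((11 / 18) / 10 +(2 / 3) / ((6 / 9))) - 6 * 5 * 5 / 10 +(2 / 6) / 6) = 42959 / 31005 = 1.39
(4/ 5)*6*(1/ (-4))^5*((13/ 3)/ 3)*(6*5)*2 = -13/ 32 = -0.41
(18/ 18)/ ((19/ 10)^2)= 100/ 361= 0.28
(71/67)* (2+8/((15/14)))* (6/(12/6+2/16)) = 161312/5695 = 28.33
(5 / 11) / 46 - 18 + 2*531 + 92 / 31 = 16422891 / 15686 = 1046.98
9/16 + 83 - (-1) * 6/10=6733/80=84.16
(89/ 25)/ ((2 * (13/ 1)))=0.14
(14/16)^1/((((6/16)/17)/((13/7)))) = 221/3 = 73.67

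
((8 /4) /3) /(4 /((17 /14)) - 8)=-0.14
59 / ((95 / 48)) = 2832 / 95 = 29.81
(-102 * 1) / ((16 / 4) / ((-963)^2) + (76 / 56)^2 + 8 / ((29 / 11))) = -20.92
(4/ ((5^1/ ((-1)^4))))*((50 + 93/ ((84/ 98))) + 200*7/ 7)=286.80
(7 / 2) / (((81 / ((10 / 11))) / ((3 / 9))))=35 / 2673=0.01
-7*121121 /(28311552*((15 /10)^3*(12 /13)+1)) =-11022011 /1514668032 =-0.01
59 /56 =1.05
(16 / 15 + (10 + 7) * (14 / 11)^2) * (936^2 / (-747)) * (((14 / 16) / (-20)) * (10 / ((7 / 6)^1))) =631713888 / 50215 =12580.18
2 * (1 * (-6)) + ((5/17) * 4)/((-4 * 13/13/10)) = -254/17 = -14.94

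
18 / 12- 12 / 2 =-4.50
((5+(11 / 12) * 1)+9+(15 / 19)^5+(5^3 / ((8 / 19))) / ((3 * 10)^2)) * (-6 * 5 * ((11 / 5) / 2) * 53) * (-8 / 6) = 6466199163347 / 178279128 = 36270.09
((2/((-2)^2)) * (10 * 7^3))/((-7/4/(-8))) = 7840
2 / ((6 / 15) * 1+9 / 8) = 80 / 61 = 1.31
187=187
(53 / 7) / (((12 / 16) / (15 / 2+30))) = 2650 / 7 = 378.57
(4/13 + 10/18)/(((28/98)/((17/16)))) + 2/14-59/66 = 708935/288288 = 2.46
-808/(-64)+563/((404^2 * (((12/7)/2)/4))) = 773711/61206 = 12.64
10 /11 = 0.91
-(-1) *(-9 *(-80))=720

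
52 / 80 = 13 / 20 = 0.65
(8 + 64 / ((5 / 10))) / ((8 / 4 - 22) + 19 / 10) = -7.51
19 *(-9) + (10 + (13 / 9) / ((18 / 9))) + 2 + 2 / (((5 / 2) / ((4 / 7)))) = -99427 / 630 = -157.82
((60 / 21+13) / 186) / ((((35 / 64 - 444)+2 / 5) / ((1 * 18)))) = -11840 / 3418401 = -0.00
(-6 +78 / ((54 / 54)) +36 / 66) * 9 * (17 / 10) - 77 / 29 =1766128 / 1595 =1107.29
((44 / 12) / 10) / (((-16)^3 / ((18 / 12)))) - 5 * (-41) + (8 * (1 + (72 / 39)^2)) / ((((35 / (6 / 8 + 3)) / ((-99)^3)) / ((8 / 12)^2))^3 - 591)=5673411155792413082059336191 / 27683252652234849368391680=204.94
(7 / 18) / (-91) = -0.00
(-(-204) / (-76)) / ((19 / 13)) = -663 / 361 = -1.84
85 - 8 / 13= 1097 / 13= 84.38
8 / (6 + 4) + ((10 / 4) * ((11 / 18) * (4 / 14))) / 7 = 3803 / 4410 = 0.86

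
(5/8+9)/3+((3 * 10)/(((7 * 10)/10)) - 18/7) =827/168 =4.92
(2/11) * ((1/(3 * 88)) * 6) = 1/242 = 0.00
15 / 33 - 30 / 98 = 80 / 539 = 0.15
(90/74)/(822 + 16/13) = 585/395974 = 0.00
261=261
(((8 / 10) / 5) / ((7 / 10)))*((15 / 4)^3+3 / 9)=10189 / 840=12.13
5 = 5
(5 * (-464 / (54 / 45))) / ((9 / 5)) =-29000 / 27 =-1074.07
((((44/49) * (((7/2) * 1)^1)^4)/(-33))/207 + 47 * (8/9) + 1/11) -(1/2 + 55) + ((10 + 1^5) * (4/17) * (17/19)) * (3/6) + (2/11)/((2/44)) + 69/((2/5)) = 164.01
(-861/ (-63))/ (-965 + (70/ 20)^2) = -0.01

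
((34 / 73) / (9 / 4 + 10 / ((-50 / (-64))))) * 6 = 4080 / 21973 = 0.19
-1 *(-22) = 22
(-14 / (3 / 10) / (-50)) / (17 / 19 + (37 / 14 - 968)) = -3724 / 3848205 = -0.00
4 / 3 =1.33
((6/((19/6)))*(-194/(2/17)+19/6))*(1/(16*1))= -29625/152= -194.90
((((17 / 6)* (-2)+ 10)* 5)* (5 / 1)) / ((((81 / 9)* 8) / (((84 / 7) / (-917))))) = -325 / 16506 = -0.02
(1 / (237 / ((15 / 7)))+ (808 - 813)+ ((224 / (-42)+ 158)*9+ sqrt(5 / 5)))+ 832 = 1217711 / 553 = 2202.01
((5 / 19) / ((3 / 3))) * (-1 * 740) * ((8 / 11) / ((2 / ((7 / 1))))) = -103600 / 209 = -495.69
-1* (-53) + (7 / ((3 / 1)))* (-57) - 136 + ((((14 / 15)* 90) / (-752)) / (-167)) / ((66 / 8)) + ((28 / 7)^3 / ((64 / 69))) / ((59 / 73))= -665414260 / 5094001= -130.63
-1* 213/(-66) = 71/22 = 3.23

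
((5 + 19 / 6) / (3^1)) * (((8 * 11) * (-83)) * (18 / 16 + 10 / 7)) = -913913 / 18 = -50772.94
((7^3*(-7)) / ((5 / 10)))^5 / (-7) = 364764645931940576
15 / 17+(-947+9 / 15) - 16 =-81729 / 85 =-961.52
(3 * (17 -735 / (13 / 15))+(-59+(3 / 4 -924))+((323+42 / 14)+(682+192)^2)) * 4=39557779 / 13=3042906.08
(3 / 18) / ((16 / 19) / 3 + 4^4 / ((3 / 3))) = 19 / 29216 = 0.00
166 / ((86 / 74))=6142 / 43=142.84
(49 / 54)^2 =2401 / 2916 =0.82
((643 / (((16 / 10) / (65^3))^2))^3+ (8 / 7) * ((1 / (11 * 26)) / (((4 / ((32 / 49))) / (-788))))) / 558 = 12182018185043262703475050000000000000.00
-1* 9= -9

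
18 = 18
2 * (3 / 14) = 3 / 7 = 0.43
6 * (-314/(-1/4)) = 7536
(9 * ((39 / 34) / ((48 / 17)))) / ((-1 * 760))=-117 / 24320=-0.00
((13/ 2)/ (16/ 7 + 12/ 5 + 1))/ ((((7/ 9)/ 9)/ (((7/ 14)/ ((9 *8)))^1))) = 0.09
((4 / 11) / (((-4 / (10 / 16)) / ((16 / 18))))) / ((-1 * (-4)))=-5 / 396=-0.01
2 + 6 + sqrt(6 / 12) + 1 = sqrt(2) / 2 + 9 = 9.71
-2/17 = -0.12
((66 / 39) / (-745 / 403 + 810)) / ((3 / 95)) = 0.07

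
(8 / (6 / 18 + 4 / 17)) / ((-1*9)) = -136 / 87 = -1.56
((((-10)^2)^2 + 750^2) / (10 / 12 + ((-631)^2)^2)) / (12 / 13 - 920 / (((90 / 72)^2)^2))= -1395468750 / 145259550586973603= -0.00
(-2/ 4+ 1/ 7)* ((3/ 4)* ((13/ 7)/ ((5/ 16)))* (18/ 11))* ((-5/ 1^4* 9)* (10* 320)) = 202176000/ 539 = 375094.62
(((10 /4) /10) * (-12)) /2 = -3 /2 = -1.50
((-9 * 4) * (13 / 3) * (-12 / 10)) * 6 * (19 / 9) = 11856 / 5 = 2371.20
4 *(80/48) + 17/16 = 7.73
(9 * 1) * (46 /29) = 14.28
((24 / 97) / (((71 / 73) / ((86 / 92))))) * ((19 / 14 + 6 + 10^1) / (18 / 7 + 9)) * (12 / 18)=37668 / 158401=0.24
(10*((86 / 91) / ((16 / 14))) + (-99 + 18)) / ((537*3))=-0.05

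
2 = 2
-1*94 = -94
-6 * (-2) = 12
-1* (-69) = 69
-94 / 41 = -2.29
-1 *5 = -5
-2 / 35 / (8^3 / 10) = -1 / 896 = -0.00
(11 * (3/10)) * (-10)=-33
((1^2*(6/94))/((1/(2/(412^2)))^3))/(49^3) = 3/3380488066976765484544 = 0.00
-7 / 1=-7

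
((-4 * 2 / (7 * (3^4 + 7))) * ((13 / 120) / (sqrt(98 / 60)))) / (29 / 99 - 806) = 39 * sqrt(30) / 156339400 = 0.00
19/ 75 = 0.25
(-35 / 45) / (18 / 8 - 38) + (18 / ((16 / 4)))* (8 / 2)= 23194 / 1287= 18.02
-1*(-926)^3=794022776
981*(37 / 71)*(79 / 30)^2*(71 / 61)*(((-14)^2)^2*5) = 241732228612 / 305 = 792564683.97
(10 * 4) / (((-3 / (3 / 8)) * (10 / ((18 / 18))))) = -1 / 2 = -0.50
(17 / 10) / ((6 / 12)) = 17 / 5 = 3.40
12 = 12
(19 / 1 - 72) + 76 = 23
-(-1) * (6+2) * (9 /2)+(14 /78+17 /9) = 4454 /117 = 38.07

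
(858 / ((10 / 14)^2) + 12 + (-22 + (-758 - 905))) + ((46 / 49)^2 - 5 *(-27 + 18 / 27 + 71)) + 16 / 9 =-114524597 / 540225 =-211.99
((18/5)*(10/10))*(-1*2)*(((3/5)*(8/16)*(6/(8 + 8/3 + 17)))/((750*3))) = -54/259375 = -0.00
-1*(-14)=14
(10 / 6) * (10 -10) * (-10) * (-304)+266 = 266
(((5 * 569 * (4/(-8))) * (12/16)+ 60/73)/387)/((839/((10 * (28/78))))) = -2421125/205422438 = -0.01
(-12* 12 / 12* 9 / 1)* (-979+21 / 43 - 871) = 8589132 / 43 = 199747.26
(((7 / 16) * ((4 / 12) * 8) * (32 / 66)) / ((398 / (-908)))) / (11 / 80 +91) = -2033920 / 143639991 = -0.01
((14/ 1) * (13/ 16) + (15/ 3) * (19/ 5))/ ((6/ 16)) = 81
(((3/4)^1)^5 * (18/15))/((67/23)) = 16767/171520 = 0.10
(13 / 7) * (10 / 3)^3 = 13000 / 189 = 68.78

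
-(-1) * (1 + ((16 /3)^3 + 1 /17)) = 152.76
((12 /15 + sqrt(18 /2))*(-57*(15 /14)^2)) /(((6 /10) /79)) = -6416775 /196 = -32738.65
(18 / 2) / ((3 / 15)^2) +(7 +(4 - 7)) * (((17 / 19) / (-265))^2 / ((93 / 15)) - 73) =-10530897709 / 157177595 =-67.00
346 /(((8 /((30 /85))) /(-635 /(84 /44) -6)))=-1230203 /238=-5168.92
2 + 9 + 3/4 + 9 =83/4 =20.75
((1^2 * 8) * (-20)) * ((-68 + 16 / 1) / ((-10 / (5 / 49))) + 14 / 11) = -155520 / 539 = -288.53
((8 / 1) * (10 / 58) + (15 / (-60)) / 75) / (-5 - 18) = -11971 / 200100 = -0.06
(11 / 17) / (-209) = -1 / 323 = -0.00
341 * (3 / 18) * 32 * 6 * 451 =4921312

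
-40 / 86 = -0.47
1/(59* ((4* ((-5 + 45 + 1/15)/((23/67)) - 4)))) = 345/9177332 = 0.00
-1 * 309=-309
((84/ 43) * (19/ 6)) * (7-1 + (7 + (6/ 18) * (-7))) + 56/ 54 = 77812/ 1161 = 67.02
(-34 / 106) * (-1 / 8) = 17 / 424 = 0.04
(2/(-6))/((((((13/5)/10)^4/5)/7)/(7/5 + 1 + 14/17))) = -11987500000/1456611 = -8229.72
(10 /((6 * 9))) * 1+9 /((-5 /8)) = -14.21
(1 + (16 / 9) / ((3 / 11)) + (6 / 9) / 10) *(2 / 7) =2048 / 945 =2.17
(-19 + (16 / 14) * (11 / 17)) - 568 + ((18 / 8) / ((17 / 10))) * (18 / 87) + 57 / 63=-6057353 / 10353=-585.08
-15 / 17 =-0.88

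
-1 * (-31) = 31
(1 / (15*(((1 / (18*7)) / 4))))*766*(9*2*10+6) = 23935968 / 5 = 4787193.60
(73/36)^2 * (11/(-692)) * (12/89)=-58619/6651504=-0.01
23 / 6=3.83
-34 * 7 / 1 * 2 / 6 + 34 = -45.33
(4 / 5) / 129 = 4 / 645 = 0.01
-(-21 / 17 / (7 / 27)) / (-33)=-27 / 187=-0.14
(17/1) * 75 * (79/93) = 33575/31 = 1083.06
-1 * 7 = -7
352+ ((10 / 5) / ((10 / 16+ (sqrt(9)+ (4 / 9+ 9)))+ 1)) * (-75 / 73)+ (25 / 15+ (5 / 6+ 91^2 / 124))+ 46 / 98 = 189433350487 / 449314124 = 421.61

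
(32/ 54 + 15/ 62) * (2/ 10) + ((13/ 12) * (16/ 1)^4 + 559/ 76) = 22583804341/ 318060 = 71004.86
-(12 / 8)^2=-9 / 4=-2.25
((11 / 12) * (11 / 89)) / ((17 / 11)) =1331 / 18156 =0.07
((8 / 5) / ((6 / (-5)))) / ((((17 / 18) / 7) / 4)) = -672 / 17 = -39.53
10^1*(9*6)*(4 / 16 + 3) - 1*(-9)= 1764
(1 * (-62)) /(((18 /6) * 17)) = -62 /51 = -1.22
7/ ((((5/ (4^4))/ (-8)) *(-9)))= 14336/ 45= 318.58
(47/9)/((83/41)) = 1927/747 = 2.58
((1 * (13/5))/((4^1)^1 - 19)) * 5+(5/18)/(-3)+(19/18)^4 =148109/524880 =0.28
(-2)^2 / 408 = 0.01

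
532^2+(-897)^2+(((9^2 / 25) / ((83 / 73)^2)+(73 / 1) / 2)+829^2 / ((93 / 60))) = 16348510548763 / 10677950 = 1531053.30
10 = 10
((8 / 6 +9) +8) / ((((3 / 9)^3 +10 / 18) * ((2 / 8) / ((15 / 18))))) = 825 / 8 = 103.12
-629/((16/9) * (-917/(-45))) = -254745/14672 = -17.36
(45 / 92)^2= 2025 / 8464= 0.24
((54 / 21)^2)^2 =104976 / 2401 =43.72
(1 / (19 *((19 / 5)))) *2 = 10 / 361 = 0.03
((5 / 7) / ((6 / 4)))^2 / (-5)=-20 / 441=-0.05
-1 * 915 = -915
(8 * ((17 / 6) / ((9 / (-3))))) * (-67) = 4556 / 9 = 506.22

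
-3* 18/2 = -27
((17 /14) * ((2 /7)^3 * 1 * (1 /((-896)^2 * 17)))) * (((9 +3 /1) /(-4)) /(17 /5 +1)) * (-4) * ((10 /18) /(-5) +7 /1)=155 /3975595008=0.00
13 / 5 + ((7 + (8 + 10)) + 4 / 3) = 434 / 15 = 28.93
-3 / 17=-0.18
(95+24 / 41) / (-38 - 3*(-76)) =3919 / 7790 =0.50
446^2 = 198916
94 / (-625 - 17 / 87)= -4089 / 27196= -0.15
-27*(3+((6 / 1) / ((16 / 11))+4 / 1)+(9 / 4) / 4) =-5049 / 16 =-315.56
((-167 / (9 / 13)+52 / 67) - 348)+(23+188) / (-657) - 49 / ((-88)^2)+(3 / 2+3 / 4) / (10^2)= -1672460974037 / 2840692800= -588.75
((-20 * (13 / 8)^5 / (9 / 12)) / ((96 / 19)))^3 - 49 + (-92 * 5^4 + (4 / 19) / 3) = -271420.86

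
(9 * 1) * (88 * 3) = 2376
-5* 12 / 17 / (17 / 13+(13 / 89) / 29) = -335530 / 124797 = -2.69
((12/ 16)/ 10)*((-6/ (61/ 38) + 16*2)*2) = 1293/ 305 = 4.24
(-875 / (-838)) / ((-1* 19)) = -875 / 15922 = -0.05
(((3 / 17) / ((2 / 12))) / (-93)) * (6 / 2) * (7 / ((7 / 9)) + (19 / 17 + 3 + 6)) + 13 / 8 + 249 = 17915995 / 71672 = 249.97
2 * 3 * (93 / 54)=31 / 3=10.33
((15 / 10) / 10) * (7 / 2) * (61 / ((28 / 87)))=15921 / 160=99.51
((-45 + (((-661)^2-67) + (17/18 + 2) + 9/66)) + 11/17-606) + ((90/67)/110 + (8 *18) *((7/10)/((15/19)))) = 1230037638562/2819025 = 436334.42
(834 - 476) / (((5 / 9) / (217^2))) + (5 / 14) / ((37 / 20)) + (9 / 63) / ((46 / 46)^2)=39295676757 / 1295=30344151.94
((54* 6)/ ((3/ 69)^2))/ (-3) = -57132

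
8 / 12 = 2 / 3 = 0.67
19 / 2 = 9.50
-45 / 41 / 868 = -45 / 35588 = -0.00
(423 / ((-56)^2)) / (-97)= -423 / 304192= -0.00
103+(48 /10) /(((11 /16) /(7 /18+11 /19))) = 344089 /3135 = 109.76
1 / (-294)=-1 / 294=-0.00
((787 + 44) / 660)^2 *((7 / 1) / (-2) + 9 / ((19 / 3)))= -6061591 / 1839200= -3.30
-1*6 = -6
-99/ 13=-7.62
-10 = -10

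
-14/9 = -1.56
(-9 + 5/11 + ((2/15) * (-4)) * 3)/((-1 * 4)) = 2.54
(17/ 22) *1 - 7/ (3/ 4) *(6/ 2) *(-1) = 633/ 22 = 28.77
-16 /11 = -1.45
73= 73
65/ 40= 1.62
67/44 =1.52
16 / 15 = 1.07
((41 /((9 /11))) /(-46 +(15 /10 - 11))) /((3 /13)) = -11726 /2997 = -3.91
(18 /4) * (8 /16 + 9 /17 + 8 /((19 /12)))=35361 /1292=27.37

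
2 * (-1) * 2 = -4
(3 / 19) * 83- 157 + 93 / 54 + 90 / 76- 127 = -45826 / 171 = -267.99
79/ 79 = 1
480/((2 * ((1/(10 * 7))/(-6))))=-100800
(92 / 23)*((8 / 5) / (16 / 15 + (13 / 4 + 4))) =384 / 499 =0.77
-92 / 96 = -23 / 24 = -0.96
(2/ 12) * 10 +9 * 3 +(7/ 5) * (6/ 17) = 7436/ 255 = 29.16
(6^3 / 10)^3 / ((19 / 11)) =13856832 / 2375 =5834.46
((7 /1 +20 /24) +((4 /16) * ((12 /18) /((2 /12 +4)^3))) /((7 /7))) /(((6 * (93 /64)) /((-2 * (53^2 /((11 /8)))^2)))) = -98105569589248 /13078125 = -7501501.14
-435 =-435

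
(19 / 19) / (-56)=-1 / 56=-0.02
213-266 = -53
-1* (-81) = 81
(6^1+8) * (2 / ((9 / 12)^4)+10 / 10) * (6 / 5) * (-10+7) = -16604 / 45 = -368.98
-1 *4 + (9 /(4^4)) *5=-979 /256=-3.82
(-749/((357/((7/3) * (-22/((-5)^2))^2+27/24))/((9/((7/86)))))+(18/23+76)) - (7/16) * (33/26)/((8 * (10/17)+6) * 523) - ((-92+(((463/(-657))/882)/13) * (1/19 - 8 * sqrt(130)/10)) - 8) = -225334104963639297293/447645044148120000 - 926 * sqrt(130)/18832905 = -503.38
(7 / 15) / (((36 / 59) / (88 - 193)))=-2891 / 36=-80.31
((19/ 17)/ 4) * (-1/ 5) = -19/ 340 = -0.06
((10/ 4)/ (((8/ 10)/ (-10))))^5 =-30517578125/ 1024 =-29802322.39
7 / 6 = 1.17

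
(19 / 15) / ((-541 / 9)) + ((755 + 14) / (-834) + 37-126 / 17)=1098582299 / 38351490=28.65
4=4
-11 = -11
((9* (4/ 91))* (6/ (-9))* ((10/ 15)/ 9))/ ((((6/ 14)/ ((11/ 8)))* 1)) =-0.06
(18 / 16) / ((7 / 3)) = 27 / 56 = 0.48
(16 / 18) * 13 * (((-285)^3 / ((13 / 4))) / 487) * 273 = -22470084000 / 487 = -46139802.87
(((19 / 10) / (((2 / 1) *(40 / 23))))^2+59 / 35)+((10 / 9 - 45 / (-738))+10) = 21748760927 / 1653120000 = 13.16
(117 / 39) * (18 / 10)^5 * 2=354294 / 3125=113.37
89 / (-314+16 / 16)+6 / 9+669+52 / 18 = 1893788 / 2817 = 672.27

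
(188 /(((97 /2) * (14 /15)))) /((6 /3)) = 1410 /679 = 2.08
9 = 9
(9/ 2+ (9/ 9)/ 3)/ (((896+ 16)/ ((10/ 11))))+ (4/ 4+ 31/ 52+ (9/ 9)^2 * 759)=297583609/ 391248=760.60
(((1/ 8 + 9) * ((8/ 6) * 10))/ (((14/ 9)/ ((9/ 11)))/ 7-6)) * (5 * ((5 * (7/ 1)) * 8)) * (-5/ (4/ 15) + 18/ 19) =2333417625/ 4408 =529359.72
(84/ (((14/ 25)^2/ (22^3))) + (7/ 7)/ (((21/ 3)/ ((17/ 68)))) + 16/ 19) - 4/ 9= 13656062075/ 4788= 2852143.29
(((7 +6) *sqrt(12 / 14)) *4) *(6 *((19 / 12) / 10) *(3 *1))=741 *sqrt(42) / 35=137.21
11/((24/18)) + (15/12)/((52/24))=8.83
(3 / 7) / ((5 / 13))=39 / 35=1.11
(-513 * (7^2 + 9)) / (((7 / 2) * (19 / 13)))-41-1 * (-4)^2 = -41115 / 7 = -5873.57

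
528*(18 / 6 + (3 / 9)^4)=42944 / 27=1590.52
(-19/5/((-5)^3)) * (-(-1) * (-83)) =-2.52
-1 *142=-142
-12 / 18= -2 / 3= -0.67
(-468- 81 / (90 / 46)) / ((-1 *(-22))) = -2547 / 110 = -23.15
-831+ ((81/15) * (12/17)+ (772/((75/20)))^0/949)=-66725054/80665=-827.19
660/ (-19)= -660/ 19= -34.74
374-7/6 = 2237/6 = 372.83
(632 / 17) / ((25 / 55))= 6952 / 85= 81.79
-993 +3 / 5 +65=-4637 / 5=-927.40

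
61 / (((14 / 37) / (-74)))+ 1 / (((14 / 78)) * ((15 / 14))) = -417363 / 35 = -11924.66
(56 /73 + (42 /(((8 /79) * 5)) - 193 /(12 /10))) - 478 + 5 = -2409509 /4380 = -550.12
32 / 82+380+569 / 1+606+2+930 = 101983 / 41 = 2487.39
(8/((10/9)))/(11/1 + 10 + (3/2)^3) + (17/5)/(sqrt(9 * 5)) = 96/325 + 17 * sqrt(5)/75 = 0.80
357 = 357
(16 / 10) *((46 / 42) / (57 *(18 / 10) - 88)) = 0.12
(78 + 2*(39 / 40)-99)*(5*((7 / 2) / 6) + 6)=-13589 / 80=-169.86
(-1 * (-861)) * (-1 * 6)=-5166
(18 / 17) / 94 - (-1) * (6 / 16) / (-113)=5739 / 722296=0.01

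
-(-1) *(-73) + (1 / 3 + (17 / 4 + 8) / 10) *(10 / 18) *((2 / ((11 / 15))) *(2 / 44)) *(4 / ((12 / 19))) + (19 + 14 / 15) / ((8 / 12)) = -503953 / 11880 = -42.42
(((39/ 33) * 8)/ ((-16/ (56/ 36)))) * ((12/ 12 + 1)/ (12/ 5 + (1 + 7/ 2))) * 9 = -1820/ 759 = -2.40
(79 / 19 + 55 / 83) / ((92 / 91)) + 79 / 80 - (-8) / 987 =16507148803 / 2863958160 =5.76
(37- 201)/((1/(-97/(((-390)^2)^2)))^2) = -0.00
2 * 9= 18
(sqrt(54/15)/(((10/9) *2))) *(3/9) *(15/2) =27 *sqrt(10)/40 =2.13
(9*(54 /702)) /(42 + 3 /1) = 1 /65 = 0.02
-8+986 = 978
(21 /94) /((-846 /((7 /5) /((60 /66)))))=-539 /1325400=-0.00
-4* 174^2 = -121104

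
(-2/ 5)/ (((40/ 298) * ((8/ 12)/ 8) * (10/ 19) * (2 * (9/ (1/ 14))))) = -2831/ 10500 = -0.27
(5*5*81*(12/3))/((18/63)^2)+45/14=1389195/14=99228.21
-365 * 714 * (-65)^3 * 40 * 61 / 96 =3638142746875 / 2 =1819071373437.50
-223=-223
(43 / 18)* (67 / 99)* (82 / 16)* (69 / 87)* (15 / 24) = 13583915 / 3307392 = 4.11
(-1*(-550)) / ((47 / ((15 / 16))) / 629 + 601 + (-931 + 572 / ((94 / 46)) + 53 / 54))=-4390105500 / 391309433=-11.22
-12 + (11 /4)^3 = 563 /64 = 8.80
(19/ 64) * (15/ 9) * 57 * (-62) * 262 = -458131.56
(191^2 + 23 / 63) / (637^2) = 2298326 / 25563447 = 0.09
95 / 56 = 1.70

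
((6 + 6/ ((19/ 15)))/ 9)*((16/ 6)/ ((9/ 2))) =1088/ 1539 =0.71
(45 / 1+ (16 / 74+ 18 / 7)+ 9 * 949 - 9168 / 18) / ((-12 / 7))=-1569434 / 333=-4713.02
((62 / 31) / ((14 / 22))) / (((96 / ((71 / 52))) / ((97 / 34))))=75757 / 594048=0.13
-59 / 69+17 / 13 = 406 / 897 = 0.45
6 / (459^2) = 2 / 70227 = 0.00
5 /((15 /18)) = 6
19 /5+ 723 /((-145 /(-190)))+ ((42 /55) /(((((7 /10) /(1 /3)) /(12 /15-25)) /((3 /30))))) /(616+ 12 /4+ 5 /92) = 39275014869 /41290925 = 951.18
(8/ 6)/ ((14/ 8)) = 16/ 21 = 0.76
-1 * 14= -14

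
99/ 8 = 12.38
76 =76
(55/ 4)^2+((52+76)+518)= 13361/ 16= 835.06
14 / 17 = 0.82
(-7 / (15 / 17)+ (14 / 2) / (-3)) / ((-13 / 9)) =462 / 65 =7.11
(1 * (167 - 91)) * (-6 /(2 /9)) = -2052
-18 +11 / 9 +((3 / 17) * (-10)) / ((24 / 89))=-23.32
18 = 18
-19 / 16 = -1.19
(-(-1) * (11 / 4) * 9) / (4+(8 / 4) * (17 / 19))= 171 / 40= 4.28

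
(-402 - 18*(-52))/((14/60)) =16020/7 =2288.57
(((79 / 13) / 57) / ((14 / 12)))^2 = 24964 / 2989441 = 0.01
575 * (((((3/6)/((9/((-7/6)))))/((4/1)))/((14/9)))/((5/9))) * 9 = -3105/32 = -97.03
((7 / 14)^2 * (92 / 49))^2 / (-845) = -0.00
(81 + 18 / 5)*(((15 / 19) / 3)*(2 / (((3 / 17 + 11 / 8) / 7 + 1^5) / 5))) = 4026960 / 22097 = 182.24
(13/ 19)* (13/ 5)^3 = 28561/ 2375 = 12.03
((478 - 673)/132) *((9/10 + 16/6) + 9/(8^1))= -7319/1056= -6.93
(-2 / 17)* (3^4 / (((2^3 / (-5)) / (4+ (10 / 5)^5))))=3645 / 17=214.41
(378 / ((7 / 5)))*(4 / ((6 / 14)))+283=2803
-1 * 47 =-47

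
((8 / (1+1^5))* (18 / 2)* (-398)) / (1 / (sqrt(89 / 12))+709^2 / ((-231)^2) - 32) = 81594988974576* sqrt(267) / 129168388515197+81986074103839752 / 129168388515197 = 645.04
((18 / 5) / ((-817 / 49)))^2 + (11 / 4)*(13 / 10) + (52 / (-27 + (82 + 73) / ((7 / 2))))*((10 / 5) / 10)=68219481107 / 16153233800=4.22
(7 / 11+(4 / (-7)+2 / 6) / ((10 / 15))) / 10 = 43 / 1540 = 0.03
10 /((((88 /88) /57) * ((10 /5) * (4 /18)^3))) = 207765 /8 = 25970.62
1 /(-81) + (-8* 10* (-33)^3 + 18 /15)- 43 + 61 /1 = 1164366571 /405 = 2874979.19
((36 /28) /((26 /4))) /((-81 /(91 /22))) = -1 /99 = -0.01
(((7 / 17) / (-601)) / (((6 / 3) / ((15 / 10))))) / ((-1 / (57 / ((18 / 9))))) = 0.01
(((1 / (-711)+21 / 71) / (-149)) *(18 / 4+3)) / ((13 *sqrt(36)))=-18575 / 97781697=-0.00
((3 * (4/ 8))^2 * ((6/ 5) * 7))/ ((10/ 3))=5.67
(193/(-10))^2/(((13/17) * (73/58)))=18363757/47450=387.01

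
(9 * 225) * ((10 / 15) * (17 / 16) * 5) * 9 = 516375 / 8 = 64546.88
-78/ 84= -0.93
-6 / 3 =-2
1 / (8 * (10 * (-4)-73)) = -0.00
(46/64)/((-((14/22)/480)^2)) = -20037600/49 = -408930.61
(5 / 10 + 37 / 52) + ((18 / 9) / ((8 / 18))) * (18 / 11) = 4905 / 572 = 8.58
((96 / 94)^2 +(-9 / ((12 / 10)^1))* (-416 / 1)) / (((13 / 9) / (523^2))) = 16972325650224 / 28717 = 591020150.09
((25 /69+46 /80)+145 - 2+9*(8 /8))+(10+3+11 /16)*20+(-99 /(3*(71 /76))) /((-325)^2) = 1766336908459 /4139655000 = 426.69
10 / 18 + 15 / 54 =5 / 6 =0.83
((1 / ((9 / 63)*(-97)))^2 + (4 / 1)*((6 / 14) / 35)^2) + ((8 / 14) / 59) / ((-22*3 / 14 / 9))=-4648615799 / 366539121025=-0.01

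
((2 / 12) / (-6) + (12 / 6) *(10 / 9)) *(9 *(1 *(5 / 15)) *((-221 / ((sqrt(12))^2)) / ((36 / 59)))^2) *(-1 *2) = -13431226159 / 1119744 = -11994.91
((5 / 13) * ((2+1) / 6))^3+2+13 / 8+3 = 58283 / 8788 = 6.63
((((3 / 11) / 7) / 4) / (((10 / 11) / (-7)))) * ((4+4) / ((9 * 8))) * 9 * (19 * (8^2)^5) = -7650410496 / 5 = -1530082099.20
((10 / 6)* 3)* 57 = 285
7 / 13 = 0.54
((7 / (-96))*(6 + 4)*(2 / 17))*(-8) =35 / 51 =0.69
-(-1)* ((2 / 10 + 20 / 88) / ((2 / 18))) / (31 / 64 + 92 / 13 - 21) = -58656 / 204985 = -0.29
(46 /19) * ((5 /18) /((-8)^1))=-115 /1368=-0.08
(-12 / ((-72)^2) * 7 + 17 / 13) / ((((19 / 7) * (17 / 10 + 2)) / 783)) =7361795 / 73112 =100.69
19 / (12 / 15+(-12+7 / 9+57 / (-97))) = -82935 / 48058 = -1.73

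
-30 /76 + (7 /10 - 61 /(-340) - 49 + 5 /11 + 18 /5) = -3159383 /71060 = -44.46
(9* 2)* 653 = 11754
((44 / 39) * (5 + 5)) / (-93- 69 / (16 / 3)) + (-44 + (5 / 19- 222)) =-66779581 / 251199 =-265.84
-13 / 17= -0.76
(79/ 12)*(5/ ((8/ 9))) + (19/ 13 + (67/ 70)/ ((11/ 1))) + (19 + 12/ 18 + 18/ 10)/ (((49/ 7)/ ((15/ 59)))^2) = 3074954403/ 79645280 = 38.61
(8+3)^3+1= 1332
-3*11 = -33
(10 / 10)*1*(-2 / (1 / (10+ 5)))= -30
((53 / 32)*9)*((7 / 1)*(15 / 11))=50085 / 352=142.29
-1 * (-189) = 189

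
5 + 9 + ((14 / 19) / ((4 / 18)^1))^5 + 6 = 1041958523 / 2476099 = 420.81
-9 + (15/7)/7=-426/49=-8.69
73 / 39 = 1.87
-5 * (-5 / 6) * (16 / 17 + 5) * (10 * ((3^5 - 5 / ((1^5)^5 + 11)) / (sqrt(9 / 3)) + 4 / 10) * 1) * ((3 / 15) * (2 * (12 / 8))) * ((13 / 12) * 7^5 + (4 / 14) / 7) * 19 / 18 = 400945875.42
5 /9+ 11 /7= 134 /63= 2.13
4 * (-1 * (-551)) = 2204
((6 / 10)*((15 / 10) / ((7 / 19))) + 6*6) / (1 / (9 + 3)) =16146 / 35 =461.31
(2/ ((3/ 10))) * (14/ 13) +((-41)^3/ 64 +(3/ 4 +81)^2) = 14010925/ 2496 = 5613.35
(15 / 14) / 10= 3 / 28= 0.11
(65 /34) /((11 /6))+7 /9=3064 /1683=1.82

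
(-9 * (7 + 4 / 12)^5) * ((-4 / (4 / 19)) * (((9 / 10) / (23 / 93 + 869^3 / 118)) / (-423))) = -9425992928 / 6793585850835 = -0.00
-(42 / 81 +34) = -932 / 27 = -34.52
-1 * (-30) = 30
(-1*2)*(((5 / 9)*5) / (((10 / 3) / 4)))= -20 / 3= -6.67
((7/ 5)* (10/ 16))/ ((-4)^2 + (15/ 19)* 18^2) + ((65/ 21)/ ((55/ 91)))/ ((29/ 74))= 516775153/ 39535584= 13.07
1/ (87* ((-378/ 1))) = -1/ 32886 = -0.00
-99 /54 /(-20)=11 /120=0.09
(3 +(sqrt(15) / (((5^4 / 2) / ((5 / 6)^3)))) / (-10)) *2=6 - sqrt(15) / 2700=6.00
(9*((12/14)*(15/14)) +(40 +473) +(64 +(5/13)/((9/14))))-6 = 3324358/5733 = 579.86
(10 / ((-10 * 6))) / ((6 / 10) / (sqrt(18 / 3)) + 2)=-50 / 591 + 5 * sqrt(6) / 1182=-0.07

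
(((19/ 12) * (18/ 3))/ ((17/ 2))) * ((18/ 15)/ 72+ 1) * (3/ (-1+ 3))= 1159/ 680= 1.70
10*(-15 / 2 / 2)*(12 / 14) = -225 / 7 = -32.14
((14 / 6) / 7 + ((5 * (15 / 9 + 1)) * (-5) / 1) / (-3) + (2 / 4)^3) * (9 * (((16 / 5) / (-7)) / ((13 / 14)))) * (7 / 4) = -11431 / 65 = -175.86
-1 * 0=0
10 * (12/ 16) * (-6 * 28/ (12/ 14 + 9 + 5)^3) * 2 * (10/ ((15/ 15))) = -540225/ 70304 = -7.68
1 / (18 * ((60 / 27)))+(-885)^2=31329001 / 40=783225.02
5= 5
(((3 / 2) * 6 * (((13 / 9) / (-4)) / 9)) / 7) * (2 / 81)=-0.00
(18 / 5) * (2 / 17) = 0.42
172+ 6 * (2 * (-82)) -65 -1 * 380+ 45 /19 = -1254.63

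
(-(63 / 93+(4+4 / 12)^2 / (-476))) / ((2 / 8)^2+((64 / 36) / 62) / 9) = -3050100 / 314041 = -9.71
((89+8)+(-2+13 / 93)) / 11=8848 / 1023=8.65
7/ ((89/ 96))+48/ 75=18224/ 2225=8.19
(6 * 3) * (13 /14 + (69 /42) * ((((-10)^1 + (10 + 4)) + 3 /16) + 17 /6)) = 25125 /112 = 224.33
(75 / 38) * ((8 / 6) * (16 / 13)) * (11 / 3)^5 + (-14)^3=-597.40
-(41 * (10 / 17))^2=-168100 / 289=-581.66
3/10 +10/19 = 157/190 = 0.83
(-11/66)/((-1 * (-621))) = -1/3726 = -0.00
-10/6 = -5/3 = -1.67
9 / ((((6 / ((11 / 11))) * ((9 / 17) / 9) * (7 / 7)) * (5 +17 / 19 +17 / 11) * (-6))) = -3553 / 6220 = -0.57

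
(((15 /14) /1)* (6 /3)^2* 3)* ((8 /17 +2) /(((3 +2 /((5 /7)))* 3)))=900 /493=1.83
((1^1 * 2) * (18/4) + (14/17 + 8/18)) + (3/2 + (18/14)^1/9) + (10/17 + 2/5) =12.90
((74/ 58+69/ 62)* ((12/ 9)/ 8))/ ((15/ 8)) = 1718/ 8091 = 0.21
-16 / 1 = -16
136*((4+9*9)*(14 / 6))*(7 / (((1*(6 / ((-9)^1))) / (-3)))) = 849660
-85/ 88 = -0.97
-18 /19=-0.95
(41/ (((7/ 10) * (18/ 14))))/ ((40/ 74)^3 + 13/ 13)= 20767730/ 527877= 39.34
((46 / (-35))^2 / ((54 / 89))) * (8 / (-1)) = -753296 / 33075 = -22.78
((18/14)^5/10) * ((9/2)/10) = 531441/3361400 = 0.16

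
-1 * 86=-86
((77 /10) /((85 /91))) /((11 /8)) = 2548 /425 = 6.00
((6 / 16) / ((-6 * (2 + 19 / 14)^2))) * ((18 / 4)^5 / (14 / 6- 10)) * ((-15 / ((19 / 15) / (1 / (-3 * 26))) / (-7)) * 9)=-837019575 / 3212628224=-0.26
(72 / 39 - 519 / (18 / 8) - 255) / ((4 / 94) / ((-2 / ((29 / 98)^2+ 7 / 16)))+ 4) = -34068960688 / 280879443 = -121.29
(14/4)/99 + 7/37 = 1645/7326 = 0.22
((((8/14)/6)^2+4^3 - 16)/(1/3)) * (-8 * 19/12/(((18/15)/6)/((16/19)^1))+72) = 169376/63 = 2688.51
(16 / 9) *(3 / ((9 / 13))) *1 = 208 / 27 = 7.70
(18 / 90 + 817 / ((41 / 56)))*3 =3348.31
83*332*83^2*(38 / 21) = 7213664792 / 21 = 343507847.24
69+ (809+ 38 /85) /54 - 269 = -849197 /4590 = -185.01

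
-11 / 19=-0.58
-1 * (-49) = 49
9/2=4.50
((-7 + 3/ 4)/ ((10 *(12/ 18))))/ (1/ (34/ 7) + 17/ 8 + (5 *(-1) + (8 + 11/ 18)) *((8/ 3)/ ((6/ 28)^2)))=-61965/ 14015182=-0.00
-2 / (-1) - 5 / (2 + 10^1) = 19 / 12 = 1.58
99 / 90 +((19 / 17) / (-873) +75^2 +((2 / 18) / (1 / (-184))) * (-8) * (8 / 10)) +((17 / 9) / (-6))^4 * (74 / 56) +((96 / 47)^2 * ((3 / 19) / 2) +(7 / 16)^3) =6071655209227900921331 / 1054588465830187008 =5757.37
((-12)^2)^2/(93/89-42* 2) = -615168/2461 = -249.97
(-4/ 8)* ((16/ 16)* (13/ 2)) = -13/ 4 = -3.25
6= 6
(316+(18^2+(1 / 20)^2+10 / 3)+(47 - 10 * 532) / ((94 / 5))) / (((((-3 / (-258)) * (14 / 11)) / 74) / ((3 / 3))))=358160432641 / 197400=1814389.22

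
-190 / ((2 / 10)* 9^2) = -950 / 81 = -11.73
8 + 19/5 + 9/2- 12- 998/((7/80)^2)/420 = -3149353/10290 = -306.06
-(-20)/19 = 20/19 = 1.05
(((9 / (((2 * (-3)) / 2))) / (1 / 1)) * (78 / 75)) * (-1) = 78 / 25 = 3.12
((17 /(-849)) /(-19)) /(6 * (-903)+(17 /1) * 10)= -17 /84655488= -0.00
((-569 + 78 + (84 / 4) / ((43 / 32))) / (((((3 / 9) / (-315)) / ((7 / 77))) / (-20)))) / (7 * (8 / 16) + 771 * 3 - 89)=-5723480 / 15609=-366.68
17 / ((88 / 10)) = 1.93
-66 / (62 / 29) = -957 / 31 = -30.87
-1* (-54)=54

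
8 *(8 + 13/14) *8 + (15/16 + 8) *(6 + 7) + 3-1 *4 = 76901/112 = 686.62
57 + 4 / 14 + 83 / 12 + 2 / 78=23379 / 364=64.23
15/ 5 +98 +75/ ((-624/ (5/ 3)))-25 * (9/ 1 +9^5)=-921241901/ 624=-1476349.20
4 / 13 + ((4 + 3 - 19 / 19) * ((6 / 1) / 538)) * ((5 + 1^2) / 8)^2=9661 / 27976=0.35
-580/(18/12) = -386.67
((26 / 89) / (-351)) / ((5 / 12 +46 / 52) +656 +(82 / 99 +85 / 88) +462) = -2288 / 3081927333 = -0.00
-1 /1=-1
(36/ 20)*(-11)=-99/ 5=-19.80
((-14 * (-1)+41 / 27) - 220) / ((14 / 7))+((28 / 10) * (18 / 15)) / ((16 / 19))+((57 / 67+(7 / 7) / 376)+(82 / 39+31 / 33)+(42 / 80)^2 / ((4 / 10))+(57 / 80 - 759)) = -33146562206683 / 38906524800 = -851.95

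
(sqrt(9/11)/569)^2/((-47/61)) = -549/167384437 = -0.00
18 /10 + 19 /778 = 7097 /3890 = 1.82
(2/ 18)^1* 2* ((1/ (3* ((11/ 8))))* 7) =112/ 297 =0.38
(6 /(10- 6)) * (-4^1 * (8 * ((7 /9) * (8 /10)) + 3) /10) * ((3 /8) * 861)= -309099 /200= -1545.50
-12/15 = -4/5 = -0.80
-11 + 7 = -4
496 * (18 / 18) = 496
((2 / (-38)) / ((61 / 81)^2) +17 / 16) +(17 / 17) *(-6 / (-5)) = 12271639 / 5655920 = 2.17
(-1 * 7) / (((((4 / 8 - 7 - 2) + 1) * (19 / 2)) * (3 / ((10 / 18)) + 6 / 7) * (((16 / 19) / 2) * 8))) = 49 / 10512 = 0.00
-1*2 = -2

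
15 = 15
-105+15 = -90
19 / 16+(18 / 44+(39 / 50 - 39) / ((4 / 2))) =-77059 / 4400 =-17.51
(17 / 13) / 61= 17 / 793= 0.02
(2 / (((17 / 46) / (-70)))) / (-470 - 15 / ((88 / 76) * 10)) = 283360 / 352529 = 0.80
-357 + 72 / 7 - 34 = -2665 / 7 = -380.71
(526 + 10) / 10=268 / 5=53.60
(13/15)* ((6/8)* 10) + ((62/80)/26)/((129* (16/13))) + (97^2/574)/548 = 42395716969/6492353280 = 6.53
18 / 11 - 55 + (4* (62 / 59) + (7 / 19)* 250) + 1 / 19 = 530204 / 12331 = 43.00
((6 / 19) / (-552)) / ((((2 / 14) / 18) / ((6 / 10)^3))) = -1701 / 109250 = -0.02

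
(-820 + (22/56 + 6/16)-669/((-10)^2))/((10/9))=-10406619/14000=-743.33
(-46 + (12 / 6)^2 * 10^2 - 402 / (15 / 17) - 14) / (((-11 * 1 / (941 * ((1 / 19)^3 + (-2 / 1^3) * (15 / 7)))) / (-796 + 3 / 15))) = 445306140928346 / 13203575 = 33726179.53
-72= -72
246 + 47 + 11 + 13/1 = 317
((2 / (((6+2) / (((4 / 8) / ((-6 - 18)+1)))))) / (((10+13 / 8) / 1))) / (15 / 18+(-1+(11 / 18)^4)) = 34992 / 2035615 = 0.02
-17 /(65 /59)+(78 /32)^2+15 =91697 /16640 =5.51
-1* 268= -268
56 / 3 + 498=1550 / 3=516.67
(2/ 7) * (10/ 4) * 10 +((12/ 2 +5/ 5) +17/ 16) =1703/ 112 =15.21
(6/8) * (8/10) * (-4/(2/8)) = -48/5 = -9.60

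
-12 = -12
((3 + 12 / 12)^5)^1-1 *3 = 1021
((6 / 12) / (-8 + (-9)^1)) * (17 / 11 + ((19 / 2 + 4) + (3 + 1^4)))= -419 / 748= -0.56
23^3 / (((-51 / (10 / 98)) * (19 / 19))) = -60835 / 2499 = -24.34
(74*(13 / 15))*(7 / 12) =3367 / 90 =37.41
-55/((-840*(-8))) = -11/1344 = -0.01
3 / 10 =0.30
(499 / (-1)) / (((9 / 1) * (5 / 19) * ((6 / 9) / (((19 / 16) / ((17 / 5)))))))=-180139 / 1632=-110.38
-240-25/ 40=-1925/ 8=-240.62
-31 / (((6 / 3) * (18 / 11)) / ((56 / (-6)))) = 2387 / 27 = 88.41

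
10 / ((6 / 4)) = 20 / 3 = 6.67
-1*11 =-11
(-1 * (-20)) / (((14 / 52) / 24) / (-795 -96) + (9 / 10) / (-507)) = -722779200 / 64607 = -11187.32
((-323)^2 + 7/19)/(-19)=-1982258/361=-5491.02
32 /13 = 2.46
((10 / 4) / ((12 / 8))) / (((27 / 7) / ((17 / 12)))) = 595 / 972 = 0.61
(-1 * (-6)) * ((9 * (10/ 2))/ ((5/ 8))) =432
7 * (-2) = -14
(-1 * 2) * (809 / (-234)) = 809 / 117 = 6.91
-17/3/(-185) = 17/555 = 0.03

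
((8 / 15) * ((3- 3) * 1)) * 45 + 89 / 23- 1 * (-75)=1814 / 23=78.87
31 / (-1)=-31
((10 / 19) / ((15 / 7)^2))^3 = 941192 / 625026375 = 0.00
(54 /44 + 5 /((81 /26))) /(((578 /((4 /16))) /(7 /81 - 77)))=-15721405 /166859352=-0.09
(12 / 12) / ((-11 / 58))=-58 / 11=-5.27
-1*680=-680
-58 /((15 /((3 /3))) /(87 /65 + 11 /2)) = -25781 /975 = -26.44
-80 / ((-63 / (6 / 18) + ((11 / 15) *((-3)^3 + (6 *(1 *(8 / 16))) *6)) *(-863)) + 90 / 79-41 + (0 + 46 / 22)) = -43450 / 2970367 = -0.01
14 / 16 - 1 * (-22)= 183 / 8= 22.88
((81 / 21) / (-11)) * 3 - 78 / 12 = -1163 / 154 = -7.55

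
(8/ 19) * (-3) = -24/ 19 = -1.26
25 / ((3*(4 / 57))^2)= 9025 / 16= 564.06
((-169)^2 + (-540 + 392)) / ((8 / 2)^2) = 28413 / 16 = 1775.81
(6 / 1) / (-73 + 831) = 3 / 379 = 0.01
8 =8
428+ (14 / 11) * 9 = 4834 / 11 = 439.45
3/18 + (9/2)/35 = 31/105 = 0.30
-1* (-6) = 6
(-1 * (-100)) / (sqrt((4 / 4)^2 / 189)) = 300 * sqrt(21) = 1374.77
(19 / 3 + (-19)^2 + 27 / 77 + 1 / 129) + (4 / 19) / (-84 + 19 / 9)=4649322478 / 12644709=367.69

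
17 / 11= 1.55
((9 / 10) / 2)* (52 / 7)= 117 / 35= 3.34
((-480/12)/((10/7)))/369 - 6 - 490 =-496.08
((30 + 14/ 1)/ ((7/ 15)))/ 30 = 22/ 7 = 3.14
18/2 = 9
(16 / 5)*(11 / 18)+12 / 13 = 2.88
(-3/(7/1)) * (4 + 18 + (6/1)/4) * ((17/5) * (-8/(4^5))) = 2397/8960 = 0.27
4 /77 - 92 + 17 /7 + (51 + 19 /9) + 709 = 466106 /693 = 672.59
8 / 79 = 0.10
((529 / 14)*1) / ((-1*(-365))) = 0.10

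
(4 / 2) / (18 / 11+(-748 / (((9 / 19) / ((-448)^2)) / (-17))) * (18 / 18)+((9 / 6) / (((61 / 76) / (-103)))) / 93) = 187209 / 504329493250436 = 0.00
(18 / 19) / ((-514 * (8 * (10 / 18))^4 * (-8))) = 59049 / 100003840000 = 0.00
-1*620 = -620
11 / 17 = 0.65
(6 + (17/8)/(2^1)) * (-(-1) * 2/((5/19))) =2147/40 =53.68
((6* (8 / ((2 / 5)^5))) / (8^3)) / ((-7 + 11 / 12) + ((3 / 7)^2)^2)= -67528125 / 44621056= -1.51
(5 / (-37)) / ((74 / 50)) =-125 / 1369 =-0.09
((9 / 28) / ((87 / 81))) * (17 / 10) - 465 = -3771669 / 8120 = -464.49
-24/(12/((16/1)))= -32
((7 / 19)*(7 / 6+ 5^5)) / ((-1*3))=-131299 / 342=-383.92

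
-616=-616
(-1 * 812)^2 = 659344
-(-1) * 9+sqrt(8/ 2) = 11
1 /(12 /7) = 7 /12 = 0.58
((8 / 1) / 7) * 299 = 2392 / 7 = 341.71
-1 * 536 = -536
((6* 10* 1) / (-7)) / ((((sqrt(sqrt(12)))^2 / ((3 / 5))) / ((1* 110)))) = -660* sqrt(3) / 7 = -163.31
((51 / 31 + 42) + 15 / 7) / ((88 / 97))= 120474 / 2387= 50.47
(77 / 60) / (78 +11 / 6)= 77 / 4790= 0.02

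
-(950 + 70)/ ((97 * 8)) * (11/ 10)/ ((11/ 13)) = -663/ 388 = -1.71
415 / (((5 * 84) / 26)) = 1079 / 42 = 25.69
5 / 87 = 0.06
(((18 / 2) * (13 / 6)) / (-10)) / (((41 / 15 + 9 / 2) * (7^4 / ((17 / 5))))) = -1989 / 5210170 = -0.00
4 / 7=0.57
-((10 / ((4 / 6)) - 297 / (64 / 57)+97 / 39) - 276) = 1305479 / 2496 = 523.03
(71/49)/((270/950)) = 6745/1323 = 5.10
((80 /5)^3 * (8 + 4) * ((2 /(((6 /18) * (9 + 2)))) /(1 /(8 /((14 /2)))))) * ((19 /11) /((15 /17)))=254017536 /4235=59980.53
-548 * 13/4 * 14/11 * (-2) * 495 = 2244060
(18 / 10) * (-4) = -36 / 5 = -7.20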